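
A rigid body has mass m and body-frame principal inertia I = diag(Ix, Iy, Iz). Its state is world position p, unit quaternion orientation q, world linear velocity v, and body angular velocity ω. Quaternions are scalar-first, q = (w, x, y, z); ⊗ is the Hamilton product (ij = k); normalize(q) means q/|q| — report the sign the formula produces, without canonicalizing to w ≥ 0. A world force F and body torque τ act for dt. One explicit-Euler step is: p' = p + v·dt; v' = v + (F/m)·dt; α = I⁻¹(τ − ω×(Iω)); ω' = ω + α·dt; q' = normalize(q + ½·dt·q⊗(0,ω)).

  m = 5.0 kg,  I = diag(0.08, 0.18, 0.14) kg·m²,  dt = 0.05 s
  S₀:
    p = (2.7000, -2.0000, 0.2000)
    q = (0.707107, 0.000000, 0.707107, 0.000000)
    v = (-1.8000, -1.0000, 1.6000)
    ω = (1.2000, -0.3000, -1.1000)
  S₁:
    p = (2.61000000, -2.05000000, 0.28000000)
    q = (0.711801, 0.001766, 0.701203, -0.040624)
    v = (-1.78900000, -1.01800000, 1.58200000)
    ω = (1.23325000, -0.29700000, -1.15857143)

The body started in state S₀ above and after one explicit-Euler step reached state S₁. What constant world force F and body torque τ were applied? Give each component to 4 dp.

F = (1.1000, -1.8000, -1.8000)
τ = (0.0400, 0.0900, -0.2000)

Δω = ω₁−ω₀ = (0.03325000, 0.00300000, -0.05857143)
gyro term ω₀×Iω₀ = (-0.0132, 0.0792, -0.0360)
applied torque τ = (0.0400, 0.0900, -0.2000)
Δv = v₁−v₀ = (0.01100000, -0.01800000, -0.01800000)
F = m·Δv/dt = (1.1000, -1.8000, -1.8000)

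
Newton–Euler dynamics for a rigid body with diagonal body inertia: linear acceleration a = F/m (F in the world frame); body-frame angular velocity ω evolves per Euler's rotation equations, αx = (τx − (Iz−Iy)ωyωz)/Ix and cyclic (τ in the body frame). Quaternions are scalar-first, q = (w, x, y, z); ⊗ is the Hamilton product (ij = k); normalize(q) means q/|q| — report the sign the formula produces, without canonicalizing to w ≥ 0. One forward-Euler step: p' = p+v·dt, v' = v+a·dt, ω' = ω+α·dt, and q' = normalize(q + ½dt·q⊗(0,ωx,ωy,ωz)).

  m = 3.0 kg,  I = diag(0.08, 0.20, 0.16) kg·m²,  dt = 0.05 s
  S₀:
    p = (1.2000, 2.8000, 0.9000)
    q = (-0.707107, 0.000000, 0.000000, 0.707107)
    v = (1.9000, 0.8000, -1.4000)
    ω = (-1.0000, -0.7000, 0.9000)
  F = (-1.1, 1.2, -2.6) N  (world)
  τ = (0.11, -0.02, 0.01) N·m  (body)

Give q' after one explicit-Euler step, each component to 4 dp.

2q̇ = q⊗(0,ω) = (-0.6363963, 1.2020819, -0.2121321, -0.6363963)
updated quaternion q' = (-0.7225, 0.0300, -0.0053, 0.6907)

q' = (-0.7225, 0.0300, -0.0053, 0.6907)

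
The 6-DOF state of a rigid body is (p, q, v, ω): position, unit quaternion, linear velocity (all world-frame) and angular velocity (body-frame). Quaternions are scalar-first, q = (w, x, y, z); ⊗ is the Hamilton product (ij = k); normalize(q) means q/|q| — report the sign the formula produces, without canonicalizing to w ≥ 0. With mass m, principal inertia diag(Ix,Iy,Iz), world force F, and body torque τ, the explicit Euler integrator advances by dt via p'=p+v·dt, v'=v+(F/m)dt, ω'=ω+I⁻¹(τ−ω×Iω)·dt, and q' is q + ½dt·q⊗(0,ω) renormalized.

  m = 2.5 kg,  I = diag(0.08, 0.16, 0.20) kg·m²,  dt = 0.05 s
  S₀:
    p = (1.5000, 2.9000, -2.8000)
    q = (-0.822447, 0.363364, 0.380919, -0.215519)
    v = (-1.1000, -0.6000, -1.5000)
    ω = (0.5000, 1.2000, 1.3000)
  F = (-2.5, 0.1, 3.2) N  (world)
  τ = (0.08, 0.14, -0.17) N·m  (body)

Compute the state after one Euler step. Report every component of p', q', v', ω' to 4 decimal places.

angular accel α = (0.2200, 1.3625, -1.0900)
ω' = ω + α·dt = (0.5110, 1.2681, 1.2455)
2q̇ = q⊗(0,ω) = (-0.3586101, 0.3425940, -1.5670691, -0.8236038)
updated quaternion q' = (-0.8305, 0.3715, 0.3414, -0.2359)
a = F/m = (-1.0000, 0.0400, 1.2800)
p' = p + v·dt = (1.4450, 2.8700, -2.8750)
v' = v + a·dt = (-1.1500, -0.5980, -1.4360)

p' = (1.4450, 2.8700, -2.8750)
q' = (-0.8305, 0.3715, 0.3414, -0.2359)
v' = (-1.1500, -0.5980, -1.4360)
ω' = (0.5110, 1.2681, 1.2455)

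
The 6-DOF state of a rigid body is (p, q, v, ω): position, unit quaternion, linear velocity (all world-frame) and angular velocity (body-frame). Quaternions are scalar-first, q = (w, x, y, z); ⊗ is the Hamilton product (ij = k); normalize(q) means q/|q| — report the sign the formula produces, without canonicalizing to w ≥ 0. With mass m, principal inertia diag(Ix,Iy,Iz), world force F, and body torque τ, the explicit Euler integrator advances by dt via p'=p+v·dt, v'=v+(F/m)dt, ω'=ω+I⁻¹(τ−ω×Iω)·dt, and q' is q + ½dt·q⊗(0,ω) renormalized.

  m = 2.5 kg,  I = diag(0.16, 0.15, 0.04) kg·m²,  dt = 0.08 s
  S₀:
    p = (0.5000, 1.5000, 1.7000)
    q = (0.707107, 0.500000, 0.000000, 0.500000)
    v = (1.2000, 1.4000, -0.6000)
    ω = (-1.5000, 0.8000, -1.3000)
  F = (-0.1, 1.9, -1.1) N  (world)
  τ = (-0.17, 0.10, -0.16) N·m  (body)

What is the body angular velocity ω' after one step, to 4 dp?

ω' = (-1.6422, 0.7285, -1.6440)

α = I⁻¹(τ − ω×Iω) = (-1.7775, -0.8933, -4.3000)
ω + α·dt = (-1.6422, 0.7285, -1.6440)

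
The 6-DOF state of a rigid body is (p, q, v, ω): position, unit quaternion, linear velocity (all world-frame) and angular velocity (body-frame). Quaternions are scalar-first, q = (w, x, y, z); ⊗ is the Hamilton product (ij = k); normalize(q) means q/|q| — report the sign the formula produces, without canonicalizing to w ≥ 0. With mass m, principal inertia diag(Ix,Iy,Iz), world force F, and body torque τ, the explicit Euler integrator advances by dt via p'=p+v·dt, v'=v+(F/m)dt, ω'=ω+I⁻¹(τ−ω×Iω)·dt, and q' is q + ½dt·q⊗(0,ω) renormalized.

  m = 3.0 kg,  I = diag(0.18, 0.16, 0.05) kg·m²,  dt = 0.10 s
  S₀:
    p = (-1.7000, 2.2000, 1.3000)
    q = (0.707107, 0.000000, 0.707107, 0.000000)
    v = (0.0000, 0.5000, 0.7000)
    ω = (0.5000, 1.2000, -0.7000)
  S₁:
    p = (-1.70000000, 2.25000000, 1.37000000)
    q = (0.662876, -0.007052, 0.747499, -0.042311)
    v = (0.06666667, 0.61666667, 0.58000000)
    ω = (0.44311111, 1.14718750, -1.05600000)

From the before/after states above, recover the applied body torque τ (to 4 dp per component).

τ = (-0.0100, -0.1300, -0.1900)

ω₁ − ω₀ = (-0.05688889, -0.05281250, -0.35600000)
precession coupling = (0.0924, -0.0455, -0.0120)
I·α + gyro = (-0.0100, -0.1300, -0.1900)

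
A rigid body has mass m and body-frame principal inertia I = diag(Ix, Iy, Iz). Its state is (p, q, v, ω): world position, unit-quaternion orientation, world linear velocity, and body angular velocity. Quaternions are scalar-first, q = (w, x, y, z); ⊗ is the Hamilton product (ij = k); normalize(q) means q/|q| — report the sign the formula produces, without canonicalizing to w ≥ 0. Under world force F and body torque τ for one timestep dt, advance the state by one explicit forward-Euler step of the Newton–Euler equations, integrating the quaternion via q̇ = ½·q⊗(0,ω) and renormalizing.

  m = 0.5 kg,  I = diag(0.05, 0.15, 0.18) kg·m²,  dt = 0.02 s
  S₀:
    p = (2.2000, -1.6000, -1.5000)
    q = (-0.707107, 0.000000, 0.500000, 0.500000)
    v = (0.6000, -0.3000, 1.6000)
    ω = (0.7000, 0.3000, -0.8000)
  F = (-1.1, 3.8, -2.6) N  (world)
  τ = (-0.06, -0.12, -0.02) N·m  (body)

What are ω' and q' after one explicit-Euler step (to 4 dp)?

ω' = (0.6789, 0.2743, -0.8046)
q' = (-0.7046, -0.0104, 0.5013, 0.5021)

ω×(Iω) gyroscopic = (-0.0072, 0.0728, 0.0210)
α = I⁻¹(τ − ω×Iω) = (-1.0560, -1.2853, -0.2278)
ω' = ω + α·dt = (0.6789, 0.2743, -0.8046)
2q̇ = q⊗(0,ω) = (0.2500000, -1.0449749, 0.1378679, 0.2156856)
q + ½dt·q⊗(0,ω), renormalized = (-0.7046, -0.0104, 0.5013, 0.5021)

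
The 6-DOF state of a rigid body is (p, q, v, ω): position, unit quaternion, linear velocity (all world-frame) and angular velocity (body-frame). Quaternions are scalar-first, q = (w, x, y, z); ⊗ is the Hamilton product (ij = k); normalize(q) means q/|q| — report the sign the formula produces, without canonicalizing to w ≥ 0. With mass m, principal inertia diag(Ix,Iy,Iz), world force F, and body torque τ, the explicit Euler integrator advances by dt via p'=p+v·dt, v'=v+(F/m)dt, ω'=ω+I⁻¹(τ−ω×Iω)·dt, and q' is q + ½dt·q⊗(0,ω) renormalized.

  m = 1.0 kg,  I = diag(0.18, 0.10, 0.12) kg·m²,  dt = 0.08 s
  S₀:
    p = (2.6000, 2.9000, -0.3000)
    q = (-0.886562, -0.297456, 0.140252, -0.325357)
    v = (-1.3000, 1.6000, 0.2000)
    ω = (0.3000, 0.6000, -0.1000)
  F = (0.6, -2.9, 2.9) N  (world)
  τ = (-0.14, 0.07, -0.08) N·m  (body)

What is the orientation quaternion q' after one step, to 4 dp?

Hamilton product q⊗(0,ω) = (-0.0274501, -0.0847796, -0.6592899, -0.1318930)
q' = normalize(q + ½dt·q⊗(0,ω)) = (-0.8873, -0.3007, 0.1138, -0.3305)

q' = (-0.8873, -0.3007, 0.1138, -0.3305)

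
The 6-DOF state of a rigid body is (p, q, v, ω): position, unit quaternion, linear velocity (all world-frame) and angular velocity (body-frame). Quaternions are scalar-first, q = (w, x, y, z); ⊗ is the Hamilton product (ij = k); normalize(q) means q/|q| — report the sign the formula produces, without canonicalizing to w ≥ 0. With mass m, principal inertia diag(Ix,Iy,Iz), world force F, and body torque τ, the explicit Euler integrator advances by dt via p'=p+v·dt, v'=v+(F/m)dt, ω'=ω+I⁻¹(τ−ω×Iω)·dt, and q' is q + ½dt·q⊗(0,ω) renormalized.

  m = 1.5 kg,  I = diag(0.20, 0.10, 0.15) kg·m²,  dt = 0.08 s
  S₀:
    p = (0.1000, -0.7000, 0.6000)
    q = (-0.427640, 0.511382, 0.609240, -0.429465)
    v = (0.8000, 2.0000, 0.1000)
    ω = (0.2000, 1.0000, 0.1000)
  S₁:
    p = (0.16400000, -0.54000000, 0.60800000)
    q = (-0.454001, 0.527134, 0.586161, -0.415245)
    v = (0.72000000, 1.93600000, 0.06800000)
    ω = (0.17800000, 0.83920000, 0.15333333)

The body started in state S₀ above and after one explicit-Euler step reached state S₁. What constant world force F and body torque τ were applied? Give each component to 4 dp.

F = (-1.5000, -1.2000, -0.6000)
τ = (-0.0500, -0.2000, 0.0800)

velocity change Δv = (-0.08000000, -0.06400000, -0.03200000)
F = m·Δv/dt = (-1.5000, -1.2000, -0.6000)
Δω = ω₁−ω₀ = (-0.02200000, -0.16080000, 0.05333333)
applied torque τ = (-0.0500, -0.2000, 0.0800)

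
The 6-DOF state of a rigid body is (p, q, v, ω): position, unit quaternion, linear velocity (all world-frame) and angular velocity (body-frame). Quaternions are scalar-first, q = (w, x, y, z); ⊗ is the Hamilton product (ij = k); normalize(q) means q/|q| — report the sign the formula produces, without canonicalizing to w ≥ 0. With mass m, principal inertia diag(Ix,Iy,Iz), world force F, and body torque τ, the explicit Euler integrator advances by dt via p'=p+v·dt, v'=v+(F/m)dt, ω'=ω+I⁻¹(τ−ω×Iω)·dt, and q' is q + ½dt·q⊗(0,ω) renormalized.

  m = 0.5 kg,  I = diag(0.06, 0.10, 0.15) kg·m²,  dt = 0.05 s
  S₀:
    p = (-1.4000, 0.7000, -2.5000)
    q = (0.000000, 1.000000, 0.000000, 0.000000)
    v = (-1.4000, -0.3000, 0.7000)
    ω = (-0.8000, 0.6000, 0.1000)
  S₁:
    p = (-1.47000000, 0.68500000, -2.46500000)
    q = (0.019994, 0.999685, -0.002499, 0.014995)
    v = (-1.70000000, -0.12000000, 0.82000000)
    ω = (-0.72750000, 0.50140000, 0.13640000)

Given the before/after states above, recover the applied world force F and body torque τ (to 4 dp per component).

Δω = ω₁−ω₀ = (0.07250000, -0.09860000, 0.03640000)
ω₀×(Iω₀) = (0.0030, 0.0072, -0.0192)
τ = I·(Δω/dt) + ω₀×(Iω₀) = (0.0900, -0.1900, 0.0900)
Δv = v₁−v₀ = (-0.30000000, 0.18000000, 0.12000000)
m·(v₁−v₀)/dt = (-3.0000, 1.8000, 1.2000)

F = (-3.0000, 1.8000, 1.2000)
τ = (0.0900, -0.1900, 0.0900)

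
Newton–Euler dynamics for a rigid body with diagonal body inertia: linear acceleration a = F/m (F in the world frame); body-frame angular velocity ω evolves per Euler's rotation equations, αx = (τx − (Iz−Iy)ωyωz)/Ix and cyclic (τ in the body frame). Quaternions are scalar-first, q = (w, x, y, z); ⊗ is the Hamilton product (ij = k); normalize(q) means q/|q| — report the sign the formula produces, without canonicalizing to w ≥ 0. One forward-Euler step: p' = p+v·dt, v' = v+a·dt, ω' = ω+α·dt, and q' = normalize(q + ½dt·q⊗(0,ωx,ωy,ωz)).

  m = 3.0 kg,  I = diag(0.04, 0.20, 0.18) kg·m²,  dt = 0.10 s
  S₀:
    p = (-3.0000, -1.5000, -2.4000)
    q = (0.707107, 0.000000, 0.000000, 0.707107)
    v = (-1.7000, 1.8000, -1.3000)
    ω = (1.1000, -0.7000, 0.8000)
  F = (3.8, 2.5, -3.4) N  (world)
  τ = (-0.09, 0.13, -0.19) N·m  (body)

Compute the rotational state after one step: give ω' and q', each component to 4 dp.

ω' = (0.8470, -0.5734, 0.7629)
q' = (0.6768, 0.0635, 0.0141, 0.7332)

precession coupling ω×(Iω) = (0.0112, -0.1232, -0.1232)
(τ − ω×Iω)/I = (-2.5300, 1.2660, -0.3711)
new body rate ω' = (0.8470, -0.5734, 0.7629)
2q̇ = q⊗(0,ω) = (-0.5656856, 1.2727926, 0.2828428, 0.5656856)
q + ½dt·q⊗(0,ω), renormalized = (0.6768, 0.0635, 0.0141, 0.7332)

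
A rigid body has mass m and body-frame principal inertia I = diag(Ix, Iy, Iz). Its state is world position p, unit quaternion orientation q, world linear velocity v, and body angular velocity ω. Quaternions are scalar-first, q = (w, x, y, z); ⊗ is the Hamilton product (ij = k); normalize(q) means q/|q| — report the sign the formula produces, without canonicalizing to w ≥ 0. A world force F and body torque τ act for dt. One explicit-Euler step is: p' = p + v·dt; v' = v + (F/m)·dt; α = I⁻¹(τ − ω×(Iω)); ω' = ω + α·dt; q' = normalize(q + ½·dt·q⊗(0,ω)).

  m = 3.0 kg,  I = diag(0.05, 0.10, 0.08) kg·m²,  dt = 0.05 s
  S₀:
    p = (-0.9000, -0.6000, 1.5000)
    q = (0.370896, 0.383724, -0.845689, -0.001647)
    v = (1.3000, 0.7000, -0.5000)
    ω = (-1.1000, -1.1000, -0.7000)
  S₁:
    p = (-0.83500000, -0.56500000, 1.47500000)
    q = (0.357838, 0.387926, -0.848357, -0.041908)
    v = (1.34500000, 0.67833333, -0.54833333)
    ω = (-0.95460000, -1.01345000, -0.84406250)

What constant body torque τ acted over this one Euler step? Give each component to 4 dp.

τ = (0.1300, 0.1500, -0.1700)

ω₁ − ω₀ = (0.14540000, 0.08655000, -0.14406250)
I·α + gyro = (0.1300, 0.1500, -0.1700)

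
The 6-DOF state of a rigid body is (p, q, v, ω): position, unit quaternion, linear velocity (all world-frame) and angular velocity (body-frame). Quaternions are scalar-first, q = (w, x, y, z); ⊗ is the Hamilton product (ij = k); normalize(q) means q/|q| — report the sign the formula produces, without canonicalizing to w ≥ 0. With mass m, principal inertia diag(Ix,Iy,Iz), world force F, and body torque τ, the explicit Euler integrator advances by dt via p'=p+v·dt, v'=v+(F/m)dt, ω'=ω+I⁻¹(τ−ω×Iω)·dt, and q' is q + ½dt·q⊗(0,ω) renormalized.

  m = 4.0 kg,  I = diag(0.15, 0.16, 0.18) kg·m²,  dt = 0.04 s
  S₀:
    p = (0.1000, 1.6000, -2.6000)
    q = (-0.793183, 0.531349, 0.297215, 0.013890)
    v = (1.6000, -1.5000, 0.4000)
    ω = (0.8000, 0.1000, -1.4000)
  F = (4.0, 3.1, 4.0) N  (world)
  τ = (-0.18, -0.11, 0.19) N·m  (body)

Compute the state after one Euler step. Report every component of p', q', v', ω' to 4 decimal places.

linear accel F/m = (1.0000, 0.7750, 1.0000)
p' = p + v·dt = (0.1640, 1.5400, -2.5840)
v + (F/m)dt = (1.6400, -1.4690, 0.4400)
(τ − ω×Iω)/I = (-1.1813, -0.8975, 1.0511)
ω' = ω + α·dt = (0.7527, 0.0641, -1.3580)
Hamilton product q⊗(0,ω) = (-0.4353547, -1.0520364, 0.6756823, 0.9258191)
q' = normalize(q + ½dt·q⊗(0,ω)) = (-0.8015, 0.5100, 0.3106, 0.0324)

p' = (0.1640, 1.5400, -2.5840)
q' = (-0.8015, 0.5100, 0.3106, 0.0324)
v' = (1.6400, -1.4690, 0.4400)
ω' = (0.7527, 0.0641, -1.3580)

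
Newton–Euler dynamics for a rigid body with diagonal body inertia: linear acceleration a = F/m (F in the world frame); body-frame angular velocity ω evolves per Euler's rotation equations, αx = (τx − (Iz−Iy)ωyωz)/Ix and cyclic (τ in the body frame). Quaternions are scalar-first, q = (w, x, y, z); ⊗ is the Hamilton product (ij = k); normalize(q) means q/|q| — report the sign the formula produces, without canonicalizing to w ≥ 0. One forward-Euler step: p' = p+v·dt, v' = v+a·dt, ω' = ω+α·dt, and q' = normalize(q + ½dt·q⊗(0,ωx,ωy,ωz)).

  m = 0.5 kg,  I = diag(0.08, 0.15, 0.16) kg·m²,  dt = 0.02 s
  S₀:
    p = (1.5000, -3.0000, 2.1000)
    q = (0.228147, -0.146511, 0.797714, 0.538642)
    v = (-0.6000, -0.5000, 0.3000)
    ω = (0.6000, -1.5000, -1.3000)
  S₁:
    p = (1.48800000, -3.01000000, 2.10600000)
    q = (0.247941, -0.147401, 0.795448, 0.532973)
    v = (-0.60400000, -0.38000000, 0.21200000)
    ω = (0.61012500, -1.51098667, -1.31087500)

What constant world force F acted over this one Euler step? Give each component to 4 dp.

F = (-0.1000, 3.0000, -2.2000)

Δv = v₁−v₀ = (-0.00400000, 0.12000000, -0.08800000)
applied force F = (-0.1000, 3.0000, -2.2000)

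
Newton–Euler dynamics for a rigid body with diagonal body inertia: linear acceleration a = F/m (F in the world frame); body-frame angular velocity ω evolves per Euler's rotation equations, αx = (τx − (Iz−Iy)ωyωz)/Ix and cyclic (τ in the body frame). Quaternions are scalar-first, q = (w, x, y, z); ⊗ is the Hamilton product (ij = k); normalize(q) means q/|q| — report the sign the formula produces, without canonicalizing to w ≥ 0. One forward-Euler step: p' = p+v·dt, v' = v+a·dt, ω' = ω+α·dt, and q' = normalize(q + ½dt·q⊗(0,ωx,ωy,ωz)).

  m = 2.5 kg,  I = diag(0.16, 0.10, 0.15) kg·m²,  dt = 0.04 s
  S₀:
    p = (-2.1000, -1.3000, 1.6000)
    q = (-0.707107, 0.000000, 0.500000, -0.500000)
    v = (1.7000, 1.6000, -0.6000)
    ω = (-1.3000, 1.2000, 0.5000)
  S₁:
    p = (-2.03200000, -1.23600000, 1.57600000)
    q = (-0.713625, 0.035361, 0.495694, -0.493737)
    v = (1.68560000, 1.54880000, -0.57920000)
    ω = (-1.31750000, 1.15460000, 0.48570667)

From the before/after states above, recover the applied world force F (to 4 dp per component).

v₁ − v₀ = (-0.01440000, -0.05120000, 0.02080000)
m·(v₁−v₀)/dt = (-0.9000, -3.2000, 1.3000)

F = (-0.9000, -3.2000, 1.3000)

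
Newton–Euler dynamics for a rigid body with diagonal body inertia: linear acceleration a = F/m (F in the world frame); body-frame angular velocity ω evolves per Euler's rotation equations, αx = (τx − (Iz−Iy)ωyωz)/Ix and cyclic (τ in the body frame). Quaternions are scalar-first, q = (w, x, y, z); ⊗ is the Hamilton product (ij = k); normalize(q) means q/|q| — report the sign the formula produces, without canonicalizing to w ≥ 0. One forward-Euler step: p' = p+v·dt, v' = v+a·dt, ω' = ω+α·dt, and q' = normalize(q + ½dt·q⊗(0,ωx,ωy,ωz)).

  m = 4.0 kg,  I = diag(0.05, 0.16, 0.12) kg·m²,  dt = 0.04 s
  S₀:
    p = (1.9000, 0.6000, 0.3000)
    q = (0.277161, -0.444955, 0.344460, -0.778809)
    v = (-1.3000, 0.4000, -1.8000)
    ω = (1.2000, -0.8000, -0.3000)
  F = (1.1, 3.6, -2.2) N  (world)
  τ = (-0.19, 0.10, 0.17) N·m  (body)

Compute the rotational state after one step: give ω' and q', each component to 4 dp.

(τ − ω×Iω)/I = (-3.6080, 0.4675, 2.2967)
ω' = ω + α·dt = (1.0557, -0.7813, -0.2081)
2q̇ = q⊗(0,ω) = (0.5758713, -0.3937920, -1.2897861, -0.1405363)
updated quaternion q' = (0.2886, -0.4526, 0.3185, -0.7813)

ω' = (1.0557, -0.7813, -0.2081)
q' = (0.2886, -0.4526, 0.3185, -0.7813)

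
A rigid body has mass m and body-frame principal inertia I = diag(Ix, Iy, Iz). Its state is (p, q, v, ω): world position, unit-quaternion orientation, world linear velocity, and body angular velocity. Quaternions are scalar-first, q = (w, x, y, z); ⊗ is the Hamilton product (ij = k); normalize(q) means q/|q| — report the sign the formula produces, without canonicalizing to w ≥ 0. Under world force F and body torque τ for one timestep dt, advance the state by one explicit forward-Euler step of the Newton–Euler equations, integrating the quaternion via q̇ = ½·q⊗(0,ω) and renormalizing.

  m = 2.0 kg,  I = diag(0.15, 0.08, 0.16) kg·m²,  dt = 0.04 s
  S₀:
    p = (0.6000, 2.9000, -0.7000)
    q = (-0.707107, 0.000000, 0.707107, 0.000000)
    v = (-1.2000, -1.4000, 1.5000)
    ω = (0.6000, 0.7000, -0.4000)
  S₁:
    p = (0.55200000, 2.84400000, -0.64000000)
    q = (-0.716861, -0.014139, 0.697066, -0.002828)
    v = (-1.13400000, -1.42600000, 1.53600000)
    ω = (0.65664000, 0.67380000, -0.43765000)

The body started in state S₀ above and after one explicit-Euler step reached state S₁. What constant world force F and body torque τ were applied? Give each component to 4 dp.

ω₁ − ω₀ = (0.05664000, -0.02620000, -0.03765000)
applied torque τ = (0.1900, -0.0500, -0.1800)
velocity change Δv = (0.06600000, -0.02600000, 0.03600000)
m·(v₁−v₀)/dt = (3.3000, -1.3000, 1.8000)

F = (3.3000, -1.3000, 1.8000)
τ = (0.1900, -0.0500, -0.1800)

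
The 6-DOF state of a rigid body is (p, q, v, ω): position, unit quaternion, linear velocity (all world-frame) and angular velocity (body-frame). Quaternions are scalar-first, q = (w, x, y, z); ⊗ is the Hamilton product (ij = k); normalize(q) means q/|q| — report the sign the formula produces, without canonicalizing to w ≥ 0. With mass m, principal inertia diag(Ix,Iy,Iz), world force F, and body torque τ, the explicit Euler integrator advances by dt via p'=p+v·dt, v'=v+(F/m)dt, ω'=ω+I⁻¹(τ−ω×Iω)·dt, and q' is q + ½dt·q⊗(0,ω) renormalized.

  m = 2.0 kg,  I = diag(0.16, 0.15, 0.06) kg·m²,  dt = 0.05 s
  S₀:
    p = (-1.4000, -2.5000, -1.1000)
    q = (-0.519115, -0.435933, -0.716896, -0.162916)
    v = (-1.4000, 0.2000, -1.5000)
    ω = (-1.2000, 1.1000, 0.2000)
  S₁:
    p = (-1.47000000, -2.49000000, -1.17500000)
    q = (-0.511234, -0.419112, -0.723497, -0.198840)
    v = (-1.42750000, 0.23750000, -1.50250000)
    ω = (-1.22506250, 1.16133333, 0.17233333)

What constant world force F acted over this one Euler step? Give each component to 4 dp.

v₁ − v₀ = (-0.02750000, 0.03750000, -0.00250000)
m·(v₁−v₀)/dt = (-1.1000, 1.5000, -0.1000)

F = (-1.1000, 1.5000, -0.1000)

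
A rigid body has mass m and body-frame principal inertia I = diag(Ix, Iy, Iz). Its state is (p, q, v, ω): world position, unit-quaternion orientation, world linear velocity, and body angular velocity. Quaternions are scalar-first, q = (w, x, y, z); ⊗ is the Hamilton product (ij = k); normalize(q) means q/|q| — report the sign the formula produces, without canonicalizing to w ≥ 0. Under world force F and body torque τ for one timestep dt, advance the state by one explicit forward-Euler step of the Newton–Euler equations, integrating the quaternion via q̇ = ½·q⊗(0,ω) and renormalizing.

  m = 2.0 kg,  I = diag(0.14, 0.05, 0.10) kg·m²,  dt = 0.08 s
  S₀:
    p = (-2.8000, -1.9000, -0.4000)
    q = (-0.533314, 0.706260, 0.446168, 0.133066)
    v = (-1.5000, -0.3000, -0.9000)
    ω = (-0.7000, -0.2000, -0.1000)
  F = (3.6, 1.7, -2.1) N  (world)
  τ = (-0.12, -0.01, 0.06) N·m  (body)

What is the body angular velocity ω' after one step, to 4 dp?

ω×(Iω) gyroscopic = (0.0010, 0.0028, -0.0126)
α = I⁻¹(τ − ω×Iω) = (-0.8643, -0.2560, 0.7260)
ω + α·dt = (-0.7691, -0.2205, -0.0419)

ω' = (-0.7691, -0.2205, -0.0419)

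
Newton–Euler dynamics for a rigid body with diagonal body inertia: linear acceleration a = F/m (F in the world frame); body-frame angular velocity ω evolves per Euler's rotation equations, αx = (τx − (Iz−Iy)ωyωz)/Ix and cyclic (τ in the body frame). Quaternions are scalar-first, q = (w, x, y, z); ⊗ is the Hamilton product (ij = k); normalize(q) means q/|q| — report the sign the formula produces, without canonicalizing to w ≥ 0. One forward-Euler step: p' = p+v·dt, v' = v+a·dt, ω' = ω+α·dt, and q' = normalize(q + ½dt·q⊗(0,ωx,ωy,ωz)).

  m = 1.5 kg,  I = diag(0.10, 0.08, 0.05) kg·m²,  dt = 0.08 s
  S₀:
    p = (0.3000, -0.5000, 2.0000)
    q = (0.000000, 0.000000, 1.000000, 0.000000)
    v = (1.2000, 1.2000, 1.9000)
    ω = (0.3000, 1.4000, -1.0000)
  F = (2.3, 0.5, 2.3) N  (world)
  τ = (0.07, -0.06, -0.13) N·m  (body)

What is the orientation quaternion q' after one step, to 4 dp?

q' = (-0.0559, -0.0399, 0.9976, -0.0120)

q⊗(0,ω) = (-1.4000000, -1.0000000, 0.0000000, -0.3000000)
updated quaternion q' = (-0.0559, -0.0399, 0.9976, -0.0120)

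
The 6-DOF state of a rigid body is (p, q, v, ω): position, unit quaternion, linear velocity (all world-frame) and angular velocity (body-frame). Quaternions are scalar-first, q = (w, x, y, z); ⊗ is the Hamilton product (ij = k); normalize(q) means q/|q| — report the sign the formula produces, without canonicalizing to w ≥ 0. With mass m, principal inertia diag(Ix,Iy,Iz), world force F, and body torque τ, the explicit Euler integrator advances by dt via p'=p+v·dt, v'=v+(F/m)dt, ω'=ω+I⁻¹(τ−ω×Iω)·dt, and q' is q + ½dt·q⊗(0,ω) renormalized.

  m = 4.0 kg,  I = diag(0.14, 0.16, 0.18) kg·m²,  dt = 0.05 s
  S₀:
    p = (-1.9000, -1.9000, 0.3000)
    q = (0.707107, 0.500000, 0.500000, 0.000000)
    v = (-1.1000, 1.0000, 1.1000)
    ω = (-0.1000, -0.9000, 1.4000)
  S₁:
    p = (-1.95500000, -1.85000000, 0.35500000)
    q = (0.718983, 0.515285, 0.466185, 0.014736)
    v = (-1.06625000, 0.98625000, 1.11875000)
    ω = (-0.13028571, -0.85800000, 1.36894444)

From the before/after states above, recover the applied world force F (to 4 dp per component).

velocity change Δv = (0.03375000, -0.01375000, 0.01875000)
applied force F = (2.7000, -1.1000, 1.5000)

F = (2.7000, -1.1000, 1.5000)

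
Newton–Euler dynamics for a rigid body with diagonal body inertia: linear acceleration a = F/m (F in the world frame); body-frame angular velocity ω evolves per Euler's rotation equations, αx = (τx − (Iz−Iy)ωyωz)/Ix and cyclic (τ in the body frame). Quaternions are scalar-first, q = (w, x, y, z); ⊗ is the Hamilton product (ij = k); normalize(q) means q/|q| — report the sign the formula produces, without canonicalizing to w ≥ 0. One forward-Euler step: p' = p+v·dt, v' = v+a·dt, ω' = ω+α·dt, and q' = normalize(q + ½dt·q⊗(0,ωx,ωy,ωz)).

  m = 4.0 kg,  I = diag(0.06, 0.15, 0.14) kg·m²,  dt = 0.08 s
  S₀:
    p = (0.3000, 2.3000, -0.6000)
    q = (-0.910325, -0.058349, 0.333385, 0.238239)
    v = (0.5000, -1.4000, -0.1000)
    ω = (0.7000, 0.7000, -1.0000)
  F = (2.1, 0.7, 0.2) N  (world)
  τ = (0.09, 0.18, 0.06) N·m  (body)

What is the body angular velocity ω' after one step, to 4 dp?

precession coupling ω×(Iω) = (0.0070, 0.0560, 0.0441)
(τ − ω×Iω)/I = (1.3833, 0.8267, 0.1136)
ω' = ω + α·dt = (0.8107, 0.7661, -0.9909)

ω' = (0.8107, 0.7661, -0.9909)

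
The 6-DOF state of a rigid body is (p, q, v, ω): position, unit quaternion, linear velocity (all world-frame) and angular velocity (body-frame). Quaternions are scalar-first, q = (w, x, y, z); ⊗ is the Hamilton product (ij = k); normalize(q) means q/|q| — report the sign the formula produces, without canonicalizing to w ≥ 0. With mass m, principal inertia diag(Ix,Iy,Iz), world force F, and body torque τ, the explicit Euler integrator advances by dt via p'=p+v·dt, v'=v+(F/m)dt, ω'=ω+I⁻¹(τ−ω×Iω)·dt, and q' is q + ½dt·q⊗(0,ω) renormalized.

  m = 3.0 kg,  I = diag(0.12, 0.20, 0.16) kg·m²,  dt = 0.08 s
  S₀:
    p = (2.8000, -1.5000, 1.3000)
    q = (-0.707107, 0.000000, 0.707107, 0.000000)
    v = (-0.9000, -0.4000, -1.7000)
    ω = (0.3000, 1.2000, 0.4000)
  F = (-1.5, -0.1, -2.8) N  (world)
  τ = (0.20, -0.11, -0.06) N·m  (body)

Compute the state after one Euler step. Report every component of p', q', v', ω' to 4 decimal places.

α = I⁻¹(τ − ω×Iω) = (1.8267, -0.5260, -0.5550)
new body rate ω' = (0.4461, 1.1579, 0.3556)
q⊗(0,ω) = (-0.8485284, 0.0707107, -0.8485284, -0.4949749)
updated quaternion q' = (-0.7400, 0.0028, 0.6723, -0.0198)
p + v·dt = (2.7280, -1.5320, 1.1640)
v + (F/m)dt = (-0.9400, -0.4027, -1.7747)

p' = (2.7280, -1.5320, 1.1640)
q' = (-0.7400, 0.0028, 0.6723, -0.0198)
v' = (-0.9400, -0.4027, -1.7747)
ω' = (0.4461, 1.1579, 0.3556)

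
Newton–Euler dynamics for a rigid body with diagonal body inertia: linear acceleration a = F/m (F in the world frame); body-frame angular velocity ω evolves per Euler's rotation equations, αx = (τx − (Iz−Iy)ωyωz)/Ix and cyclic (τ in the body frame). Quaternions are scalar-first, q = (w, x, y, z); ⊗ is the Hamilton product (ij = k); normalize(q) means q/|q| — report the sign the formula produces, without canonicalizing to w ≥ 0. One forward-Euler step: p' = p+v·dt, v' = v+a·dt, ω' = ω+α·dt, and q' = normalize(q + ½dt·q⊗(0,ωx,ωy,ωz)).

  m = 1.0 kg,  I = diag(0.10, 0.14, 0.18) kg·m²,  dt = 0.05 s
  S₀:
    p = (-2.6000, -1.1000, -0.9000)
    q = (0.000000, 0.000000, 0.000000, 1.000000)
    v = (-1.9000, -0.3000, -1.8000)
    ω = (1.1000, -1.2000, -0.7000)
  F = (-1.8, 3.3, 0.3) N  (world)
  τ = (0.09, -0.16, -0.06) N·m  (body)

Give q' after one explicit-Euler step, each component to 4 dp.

Hamilton product q⊗(0,ω) = (0.7000000, 1.2000000, 1.1000000, 0.0000000)
q + ½dt·q⊗(0,ω), renormalized = (0.0175, 0.0300, 0.0275, 0.9990)

q' = (0.0175, 0.0300, 0.0275, 0.9990)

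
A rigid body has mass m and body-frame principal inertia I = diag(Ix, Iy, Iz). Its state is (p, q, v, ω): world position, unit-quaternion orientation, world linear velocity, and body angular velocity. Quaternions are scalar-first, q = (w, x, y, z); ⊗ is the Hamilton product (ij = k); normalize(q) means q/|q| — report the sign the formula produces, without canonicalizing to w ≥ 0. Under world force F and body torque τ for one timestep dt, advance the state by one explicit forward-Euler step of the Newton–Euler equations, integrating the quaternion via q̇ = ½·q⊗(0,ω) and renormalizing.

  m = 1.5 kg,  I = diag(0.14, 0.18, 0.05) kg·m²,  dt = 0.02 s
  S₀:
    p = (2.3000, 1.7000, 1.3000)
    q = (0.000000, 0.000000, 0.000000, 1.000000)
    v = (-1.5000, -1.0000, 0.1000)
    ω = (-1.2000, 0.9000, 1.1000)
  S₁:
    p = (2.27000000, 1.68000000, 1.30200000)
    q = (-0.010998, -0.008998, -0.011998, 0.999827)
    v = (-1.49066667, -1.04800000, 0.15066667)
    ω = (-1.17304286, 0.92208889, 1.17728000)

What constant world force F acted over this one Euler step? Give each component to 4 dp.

Δv = v₁−v₀ = (0.00933333, -0.04800000, 0.05066667)
applied force F = (0.7000, -3.6000, 3.8000)

F = (0.7000, -3.6000, 3.8000)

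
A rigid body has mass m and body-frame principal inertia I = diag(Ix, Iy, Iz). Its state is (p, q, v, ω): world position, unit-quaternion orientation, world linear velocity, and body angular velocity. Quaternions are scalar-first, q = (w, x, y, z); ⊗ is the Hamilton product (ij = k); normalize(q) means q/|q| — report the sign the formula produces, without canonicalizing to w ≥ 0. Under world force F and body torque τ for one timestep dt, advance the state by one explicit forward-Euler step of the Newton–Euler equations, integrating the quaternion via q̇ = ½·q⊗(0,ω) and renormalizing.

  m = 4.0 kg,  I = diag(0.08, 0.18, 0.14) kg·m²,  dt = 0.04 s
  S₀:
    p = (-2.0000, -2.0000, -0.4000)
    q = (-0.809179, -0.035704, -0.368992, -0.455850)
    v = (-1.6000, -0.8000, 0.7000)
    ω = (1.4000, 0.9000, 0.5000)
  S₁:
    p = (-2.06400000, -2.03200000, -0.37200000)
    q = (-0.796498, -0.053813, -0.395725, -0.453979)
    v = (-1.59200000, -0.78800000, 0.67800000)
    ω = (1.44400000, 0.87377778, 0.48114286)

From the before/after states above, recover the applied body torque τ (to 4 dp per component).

τ = (0.0700, -0.1600, 0.0600)

ω₁ − ω₀ = (0.04400000, -0.02622222, -0.01885714)
applied torque τ = (0.0700, -0.1600, 0.0600)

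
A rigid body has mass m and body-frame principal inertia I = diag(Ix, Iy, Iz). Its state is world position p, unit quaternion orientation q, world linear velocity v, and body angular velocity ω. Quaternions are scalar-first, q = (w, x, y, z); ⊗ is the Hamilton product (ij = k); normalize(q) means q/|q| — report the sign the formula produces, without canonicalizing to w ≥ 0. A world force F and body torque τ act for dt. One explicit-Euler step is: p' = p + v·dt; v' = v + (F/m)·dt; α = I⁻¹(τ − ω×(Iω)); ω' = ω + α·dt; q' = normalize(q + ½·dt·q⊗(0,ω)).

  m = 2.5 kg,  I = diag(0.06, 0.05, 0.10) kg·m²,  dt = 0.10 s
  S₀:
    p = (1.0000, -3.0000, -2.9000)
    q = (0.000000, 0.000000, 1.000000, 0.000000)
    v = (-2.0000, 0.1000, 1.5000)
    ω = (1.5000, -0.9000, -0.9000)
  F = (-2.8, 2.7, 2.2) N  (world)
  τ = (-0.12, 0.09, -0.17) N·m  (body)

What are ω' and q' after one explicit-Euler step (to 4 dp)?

ω' = (1.2325, -0.8280, -1.0835)
q' = (0.0448, -0.0448, 0.9952, -0.0746)

angular accel α = (-2.6750, 0.7200, -1.8350)
ω' = ω + α·dt = (1.2325, -0.8280, -1.0835)
Hamilton product q⊗(0,ω) = (0.9000000, -0.9000000, 0.0000000, -1.5000000)
q' = normalize(q + ½dt·q⊗(0,ω)) = (0.0448, -0.0448, 0.9952, -0.0746)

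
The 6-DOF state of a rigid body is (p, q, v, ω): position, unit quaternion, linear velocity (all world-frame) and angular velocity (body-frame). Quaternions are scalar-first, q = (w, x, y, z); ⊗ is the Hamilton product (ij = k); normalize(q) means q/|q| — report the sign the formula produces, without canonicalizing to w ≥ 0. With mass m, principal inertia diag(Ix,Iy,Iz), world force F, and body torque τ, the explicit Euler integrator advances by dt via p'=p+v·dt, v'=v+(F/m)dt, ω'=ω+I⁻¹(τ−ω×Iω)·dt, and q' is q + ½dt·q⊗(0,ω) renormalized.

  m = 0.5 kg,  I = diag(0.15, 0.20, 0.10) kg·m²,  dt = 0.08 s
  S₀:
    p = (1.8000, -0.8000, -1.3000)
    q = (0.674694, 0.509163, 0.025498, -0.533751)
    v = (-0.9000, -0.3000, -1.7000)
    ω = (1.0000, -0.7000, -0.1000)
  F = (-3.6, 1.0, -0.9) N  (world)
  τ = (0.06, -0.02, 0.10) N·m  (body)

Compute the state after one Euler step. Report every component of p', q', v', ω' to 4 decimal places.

new position p' = (1.7280, -0.8240, -1.4360)
v' = v + a·dt = (-1.4760, -0.1400, -1.8440)
ω×(Iω) gyroscopic = (-0.0070, -0.0050, -0.0350)
α = I⁻¹(τ − ω×Iω) = (0.4467, -0.0750, 1.3500)
ω + α·dt = (1.0357, -0.7060, 0.0080)
2q̇ = q⊗(0,ω) = (-0.5446895, 0.2985185, -0.9551205, -0.4493815)
updated quaternion q' = (0.6521, 0.5205, -0.0127, -0.5511)

p' = (1.7280, -0.8240, -1.4360)
q' = (0.6521, 0.5205, -0.0127, -0.5511)
v' = (-1.4760, -0.1400, -1.8440)
ω' = (1.0357, -0.7060, 0.0080)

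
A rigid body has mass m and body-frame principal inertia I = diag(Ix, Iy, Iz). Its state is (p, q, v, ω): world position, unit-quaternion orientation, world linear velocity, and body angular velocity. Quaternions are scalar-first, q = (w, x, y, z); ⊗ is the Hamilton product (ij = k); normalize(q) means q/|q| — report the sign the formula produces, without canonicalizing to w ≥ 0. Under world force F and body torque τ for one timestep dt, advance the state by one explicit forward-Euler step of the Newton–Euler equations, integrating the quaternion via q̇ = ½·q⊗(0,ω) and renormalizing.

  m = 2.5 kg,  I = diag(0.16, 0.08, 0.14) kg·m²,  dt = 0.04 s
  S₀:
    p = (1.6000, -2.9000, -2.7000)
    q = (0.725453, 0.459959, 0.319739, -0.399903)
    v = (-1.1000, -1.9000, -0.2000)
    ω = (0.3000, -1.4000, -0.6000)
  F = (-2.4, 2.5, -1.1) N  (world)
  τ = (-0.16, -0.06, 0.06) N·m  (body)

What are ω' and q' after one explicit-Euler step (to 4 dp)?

(τ − ω×Iω)/I = (-1.3150, -0.7050, 0.1886)
new body rate ω' = (0.2474, -1.4282, -0.5925)
2q̇ = q⊗(0,ω) = (0.0697051, -0.5340717, -0.8596297, -1.1751361)
q + ½dt·q⊗(0,ω), renormalized = (0.7265, 0.4491, 0.3024, -0.4232)

ω' = (0.2474, -1.4282, -0.5925)
q' = (0.7265, 0.4491, 0.3024, -0.4232)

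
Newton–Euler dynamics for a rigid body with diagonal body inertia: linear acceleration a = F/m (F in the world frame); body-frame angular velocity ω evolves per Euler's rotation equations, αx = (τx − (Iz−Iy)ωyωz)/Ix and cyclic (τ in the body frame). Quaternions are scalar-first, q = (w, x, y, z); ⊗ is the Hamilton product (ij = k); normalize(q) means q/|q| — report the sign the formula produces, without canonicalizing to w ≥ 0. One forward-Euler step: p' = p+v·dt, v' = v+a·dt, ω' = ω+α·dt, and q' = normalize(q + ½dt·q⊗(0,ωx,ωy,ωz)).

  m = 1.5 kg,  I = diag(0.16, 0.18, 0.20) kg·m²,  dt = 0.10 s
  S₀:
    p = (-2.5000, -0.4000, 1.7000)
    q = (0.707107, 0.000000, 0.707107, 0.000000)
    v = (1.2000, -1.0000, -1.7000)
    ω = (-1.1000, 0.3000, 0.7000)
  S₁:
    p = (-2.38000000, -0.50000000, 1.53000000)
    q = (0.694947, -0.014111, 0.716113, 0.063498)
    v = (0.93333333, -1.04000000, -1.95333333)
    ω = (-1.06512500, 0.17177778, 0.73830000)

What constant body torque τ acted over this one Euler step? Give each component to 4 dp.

τ = (0.0600, -0.2000, 0.0700)

rate change Δω = (0.03487500, -0.12822222, 0.03830000)
gyro term ω₀×Iω₀ = (0.0042, 0.0308, -0.0066)
applied torque τ = (0.0600, -0.2000, 0.0700)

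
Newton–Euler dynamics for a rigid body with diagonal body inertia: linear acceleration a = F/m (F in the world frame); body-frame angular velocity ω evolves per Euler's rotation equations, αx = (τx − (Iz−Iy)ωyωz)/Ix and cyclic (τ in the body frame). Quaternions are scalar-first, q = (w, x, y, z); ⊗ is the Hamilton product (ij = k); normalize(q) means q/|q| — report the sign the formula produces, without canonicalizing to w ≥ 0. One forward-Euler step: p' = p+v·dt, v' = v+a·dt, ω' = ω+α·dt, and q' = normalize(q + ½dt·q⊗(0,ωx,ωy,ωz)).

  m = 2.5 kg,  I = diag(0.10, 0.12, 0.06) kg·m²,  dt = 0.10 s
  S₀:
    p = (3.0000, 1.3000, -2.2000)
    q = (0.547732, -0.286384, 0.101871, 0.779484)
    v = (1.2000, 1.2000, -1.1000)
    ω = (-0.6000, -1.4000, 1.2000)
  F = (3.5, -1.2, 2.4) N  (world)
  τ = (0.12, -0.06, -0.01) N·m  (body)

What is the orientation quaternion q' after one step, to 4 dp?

q⊗(0,ω) = (-0.9645918, 0.8848836, -0.8908544, 1.1193386)
updated quaternion q' = (0.4972, -0.2410, 0.0571, 0.8316)

q' = (0.4972, -0.2410, 0.0571, 0.8316)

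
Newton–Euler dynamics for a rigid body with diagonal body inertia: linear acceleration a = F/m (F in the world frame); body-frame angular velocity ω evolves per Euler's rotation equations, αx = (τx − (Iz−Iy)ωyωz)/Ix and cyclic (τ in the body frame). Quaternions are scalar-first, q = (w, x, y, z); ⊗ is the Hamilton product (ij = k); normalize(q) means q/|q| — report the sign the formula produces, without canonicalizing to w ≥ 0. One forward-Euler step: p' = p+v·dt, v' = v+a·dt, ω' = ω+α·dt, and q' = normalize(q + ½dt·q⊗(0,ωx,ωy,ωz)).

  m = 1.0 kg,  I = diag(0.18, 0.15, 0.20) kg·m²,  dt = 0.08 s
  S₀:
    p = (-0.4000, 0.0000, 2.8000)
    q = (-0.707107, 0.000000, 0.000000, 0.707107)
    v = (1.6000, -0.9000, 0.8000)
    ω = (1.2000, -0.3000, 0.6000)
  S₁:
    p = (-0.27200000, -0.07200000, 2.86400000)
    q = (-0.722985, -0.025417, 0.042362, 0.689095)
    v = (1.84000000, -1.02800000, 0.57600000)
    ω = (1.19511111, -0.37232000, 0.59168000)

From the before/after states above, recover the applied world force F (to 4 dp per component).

v₁ − v₀ = (0.24000000, -0.12800000, -0.22400000)
m·(v₁−v₀)/dt = (3.0000, -1.6000, -2.8000)

F = (3.0000, -1.6000, -2.8000)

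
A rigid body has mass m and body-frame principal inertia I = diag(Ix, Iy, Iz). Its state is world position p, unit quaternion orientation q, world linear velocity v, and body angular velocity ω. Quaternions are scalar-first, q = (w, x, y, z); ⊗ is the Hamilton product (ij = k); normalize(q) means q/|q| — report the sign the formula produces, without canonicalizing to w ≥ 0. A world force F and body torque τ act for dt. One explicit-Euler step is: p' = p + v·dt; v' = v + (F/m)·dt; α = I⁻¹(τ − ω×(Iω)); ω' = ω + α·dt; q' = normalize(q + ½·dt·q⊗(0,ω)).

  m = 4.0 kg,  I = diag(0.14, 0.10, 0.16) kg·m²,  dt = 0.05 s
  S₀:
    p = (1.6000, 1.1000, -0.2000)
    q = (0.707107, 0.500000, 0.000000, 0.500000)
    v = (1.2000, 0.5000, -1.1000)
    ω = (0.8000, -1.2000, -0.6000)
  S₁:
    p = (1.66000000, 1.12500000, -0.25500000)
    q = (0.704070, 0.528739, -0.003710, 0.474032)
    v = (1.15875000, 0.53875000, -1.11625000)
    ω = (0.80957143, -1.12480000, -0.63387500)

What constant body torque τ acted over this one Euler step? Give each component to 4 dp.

τ = (0.0700, 0.1600, -0.0700)

ω₁ − ω₀ = (0.00957143, 0.07520000, -0.03387500)
ω₀×(Iω₀) = (0.0432, 0.0096, 0.0384)
I·α + gyro = (0.0700, 0.1600, -0.0700)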